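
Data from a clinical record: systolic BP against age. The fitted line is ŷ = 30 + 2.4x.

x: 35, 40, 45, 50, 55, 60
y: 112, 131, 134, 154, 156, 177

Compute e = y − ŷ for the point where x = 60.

ŷ = 30 + 2.4·60 = 174
e = 177 − 174 = 3

e = 3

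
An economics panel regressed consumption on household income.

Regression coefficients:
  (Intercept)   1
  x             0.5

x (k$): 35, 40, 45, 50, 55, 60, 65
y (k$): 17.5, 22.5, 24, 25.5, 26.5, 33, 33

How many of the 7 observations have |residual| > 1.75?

2

x=35: ŷ = 1 + 0.5·35 = 18.5; e = 17.5 − 18.5 = -1
x=40: ŷ = 1 + 0.5·40 = 21; e = 22.5 − 21 = 1.5
x=45: ŷ = 1 + 0.5·45 = 23.5; e = 24 − 23.5 = 0.5
x=50: ŷ = 1 + 0.5·50 = 26; e = 25.5 − 26 = -0.5
x=55: ŷ = 1 + 0.5·55 = 28.5; e = 26.5 − 28.5 = -2
x=60: ŷ = 1 + 0.5·60 = 31; e = 33 − 31 = 2
x=65: ŷ = 1 + 0.5·65 = 33.5; e = 33 − 33.5 = -0.5
|e| > 1.75: x=55 (|e|=2), x=60 (|e|=2) → 2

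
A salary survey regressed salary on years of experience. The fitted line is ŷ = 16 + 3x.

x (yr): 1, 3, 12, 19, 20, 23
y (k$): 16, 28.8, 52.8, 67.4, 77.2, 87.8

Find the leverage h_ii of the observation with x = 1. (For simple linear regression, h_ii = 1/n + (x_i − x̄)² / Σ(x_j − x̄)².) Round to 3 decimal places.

x̄ = (1 + 3 + 12 + 19 + 20 + 23)/6 = 13
Σ(x − x̄)² = 144 + 100 + 1 + 36 + 49 + 100 = 430
h = 1/6 + (-12)²/430 = 0.166667 + 0.334884 = 0.502

h = 0.502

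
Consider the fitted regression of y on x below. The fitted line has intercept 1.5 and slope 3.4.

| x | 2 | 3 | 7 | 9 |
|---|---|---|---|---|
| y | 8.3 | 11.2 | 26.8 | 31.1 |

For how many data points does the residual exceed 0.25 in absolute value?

x=2: ŷ = 1.5 + 3.4·2 = 8.3; r = 8.3 − 8.3 = 0
x=3: ŷ = 1.5 + 3.4·3 = 11.7; r = 11.2 − 11.7 = -0.5
x=7: ŷ = 1.5 + 3.4·7 = 25.3; r = 26.8 − 25.3 = 1.5
x=9: ŷ = 1.5 + 3.4·9 = 32.1; r = 31.1 − 32.1 = -1
|r| > 0.25: x=3 (|r|=0.5), x=7 (|r|=1.5), x=9 (|r|=1) → 3

3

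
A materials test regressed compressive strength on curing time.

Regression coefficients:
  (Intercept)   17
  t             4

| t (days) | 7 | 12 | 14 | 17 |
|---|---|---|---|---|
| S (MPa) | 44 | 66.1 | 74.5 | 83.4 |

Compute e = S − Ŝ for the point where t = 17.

Ŝ = 17 + 4·17 = 85
e = 83.4 − 85 = -1.6

e = -1.6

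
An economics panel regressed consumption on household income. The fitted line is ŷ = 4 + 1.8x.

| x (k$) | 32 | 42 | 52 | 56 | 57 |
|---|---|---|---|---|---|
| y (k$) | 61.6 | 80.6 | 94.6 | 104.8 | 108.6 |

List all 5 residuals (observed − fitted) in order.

0, 1, -3, 0, 2

x=32: ŷ = 4 + 1.8·32 = 61.6; r = 61.6 − 61.6 = 0
x=42: ŷ = 4 + 1.8·42 = 79.6; r = 80.6 − 79.6 = 1
x=52: ŷ = 4 + 1.8·52 = 97.6; r = 94.6 − 97.6 = -3
x=56: ŷ = 4 + 1.8·56 = 104.8; r = 104.8 − 104.8 = 0
x=57: ŷ = 4 + 1.8·57 = 106.6; r = 108.6 − 106.6 = 2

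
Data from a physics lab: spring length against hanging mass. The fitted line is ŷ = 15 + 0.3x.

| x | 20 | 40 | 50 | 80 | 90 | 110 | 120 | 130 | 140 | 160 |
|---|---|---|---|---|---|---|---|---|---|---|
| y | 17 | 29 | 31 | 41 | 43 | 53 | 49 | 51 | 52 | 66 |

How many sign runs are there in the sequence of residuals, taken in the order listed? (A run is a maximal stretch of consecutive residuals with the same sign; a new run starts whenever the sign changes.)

x=20: ŷ = 15 + 0.3·20 = 21; e = 17 − 21 = -4
x=40: ŷ = 15 + 0.3·40 = 27; e = 29 − 27 = 2
x=50: ŷ = 15 + 0.3·50 = 30; e = 31 − 30 = 1
x=80: ŷ = 15 + 0.3·80 = 39; e = 41 − 39 = 2
x=90: ŷ = 15 + 0.3·90 = 42; e = 43 − 42 = 1
x=110: ŷ = 15 + 0.3·110 = 48; e = 53 − 48 = 5
x=120: ŷ = 15 + 0.3·120 = 51; e = 49 − 51 = -2
x=130: ŷ = 15 + 0.3·130 = 54; e = 51 − 54 = -3
x=140: ŷ = 15 + 0.3·140 = 57; e = 52 − 57 = -5
x=160: ŷ = 15 + 0.3·160 = 63; e = 66 − 63 = 3
Signs: − + + + + + − − − +
Runs: −×1, +×5, −×3, +×1 → 4

4 runs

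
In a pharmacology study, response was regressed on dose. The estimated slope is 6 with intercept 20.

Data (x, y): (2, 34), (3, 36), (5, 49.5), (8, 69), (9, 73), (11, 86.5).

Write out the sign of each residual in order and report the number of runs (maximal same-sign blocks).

5 runs

x=2: ŷ = 20 + 6·2 = 32; e = 34 − 32 = 2
x=3: ŷ = 20 + 6·3 = 38; e = 36 − 38 = -2
x=5: ŷ = 20 + 6·5 = 50; e = 49.5 − 50 = -0.5
x=8: ŷ = 20 + 6·8 = 68; e = 69 − 68 = 1
x=9: ŷ = 20 + 6·9 = 74; e = 73 − 74 = -1
x=11: ŷ = 20 + 6·11 = 86; e = 86.5 − 86 = 0.5
Signs: + − − + − +
Runs: +×1, −×2, +×1, −×1, +×1 → 5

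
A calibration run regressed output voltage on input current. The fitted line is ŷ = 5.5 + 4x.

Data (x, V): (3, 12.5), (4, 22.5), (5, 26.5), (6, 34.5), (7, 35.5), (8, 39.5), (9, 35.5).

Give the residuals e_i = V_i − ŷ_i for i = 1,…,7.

-5, 1, 1, 5, 2, 2, -6

x=3: ŷ = 5.5 + 4·3 = 17.5; e = 12.5 − 17.5 = -5
x=4: ŷ = 5.5 + 4·4 = 21.5; e = 22.5 − 21.5 = 1
x=5: ŷ = 5.5 + 4·5 = 25.5; e = 26.5 − 25.5 = 1
x=6: ŷ = 5.5 + 4·6 = 29.5; e = 34.5 − 29.5 = 5
x=7: ŷ = 5.5 + 4·7 = 33.5; e = 35.5 − 33.5 = 2
x=8: ŷ = 5.5 + 4·8 = 37.5; e = 39.5 − 37.5 = 2
x=9: ŷ = 5.5 + 4·9 = 41.5; e = 35.5 − 41.5 = -6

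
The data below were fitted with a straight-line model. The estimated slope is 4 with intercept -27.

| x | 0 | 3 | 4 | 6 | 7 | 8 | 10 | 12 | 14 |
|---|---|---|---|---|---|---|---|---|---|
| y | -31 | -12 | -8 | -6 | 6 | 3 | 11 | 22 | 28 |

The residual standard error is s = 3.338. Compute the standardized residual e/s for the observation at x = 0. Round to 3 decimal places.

ŷ = -27 + 4·0 = -27
e = -31 − (-27) = -4
e/s = -4 / 3.338 = -1.198

-1.198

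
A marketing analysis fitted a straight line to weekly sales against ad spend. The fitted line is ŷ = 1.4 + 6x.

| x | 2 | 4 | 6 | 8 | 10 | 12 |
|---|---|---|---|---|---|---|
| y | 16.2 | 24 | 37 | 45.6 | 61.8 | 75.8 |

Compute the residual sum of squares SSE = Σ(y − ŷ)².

SSE = 30.32

x=2: ŷ = 1.4 + 6·2 = 13.4; e = 16.2 − 13.4 = 2.8
x=4: ŷ = 1.4 + 6·4 = 25.4; e = 24 − 25.4 = -1.4
x=6: ŷ = 1.4 + 6·6 = 37.4; e = 37 − 37.4 = -0.4
x=8: ŷ = 1.4 + 6·8 = 49.4; e = 45.6 − 49.4 = -3.8
x=10: ŷ = 1.4 + 6·10 = 61.4; e = 61.8 − 61.4 = 0.4
x=12: ŷ = 1.4 + 6·12 = 73.4; e = 75.8 − 73.4 = 2.4
SSE = 7.84 + 1.96 + 0.16 + 14.44 + 0.16 + 5.76 = 30.32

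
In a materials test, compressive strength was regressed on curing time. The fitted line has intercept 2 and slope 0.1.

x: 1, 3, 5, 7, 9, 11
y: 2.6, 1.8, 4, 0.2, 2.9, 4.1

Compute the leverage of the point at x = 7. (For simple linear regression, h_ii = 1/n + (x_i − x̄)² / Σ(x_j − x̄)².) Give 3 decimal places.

x̄ = (1 + 3 + 5 + 7 + 9 + 11)/6 = 6
Σ(x − x̄)² = 25 + 9 + 1 + 1 + 9 + 25 = 70
h = 1/6 + (1)²/70 = 0.166667 + 0.0142857 = 0.181

h = 0.181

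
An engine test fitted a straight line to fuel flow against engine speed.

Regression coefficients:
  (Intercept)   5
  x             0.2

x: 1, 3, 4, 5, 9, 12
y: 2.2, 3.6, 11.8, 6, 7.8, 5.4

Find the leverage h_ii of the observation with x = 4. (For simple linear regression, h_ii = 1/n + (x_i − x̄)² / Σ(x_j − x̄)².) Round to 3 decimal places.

h = 0.200

x̄ = (1 + 3 + 4 + 5 + 9 + 12)/6 = 5.66667
Σ(x − x̄)² = 21.7778 + 7.11111 + 2.77778 + 0.444444 + 11.1111 + 40.1111 = 83.3333
h = 1/6 + (-1.66667)²/83.3333 = 0.166667 + 0.0333333 = 0.200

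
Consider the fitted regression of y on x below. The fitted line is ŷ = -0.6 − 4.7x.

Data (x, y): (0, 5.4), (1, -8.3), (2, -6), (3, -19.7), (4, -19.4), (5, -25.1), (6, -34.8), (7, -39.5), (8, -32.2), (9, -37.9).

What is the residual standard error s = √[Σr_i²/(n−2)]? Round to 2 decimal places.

s = 5.24

x=0: ŷ = -0.6 − 4.7·0 = -0.6; r = 5.4 − (-0.6) = 6
x=1: ŷ = -0.6 − 4.7·1 = -5.3; r = -8.3 − (-5.3) = -3
x=2: ŷ = -0.6 − 4.7·2 = -10; r = -6 − (-10) = 4
x=3: ŷ = -0.6 − 4.7·3 = -14.7; r = -19.7 − (-14.7) = -5
x=4: ŷ = -0.6 − 4.7·4 = -19.4; r = -19.4 − (-19.4) = 0
x=5: ŷ = -0.6 − 4.7·5 = -24.1; r = -25.1 − (-24.1) = -1
x=6: ŷ = -0.6 − 4.7·6 = -28.8; r = -34.8 − (-28.8) = -6
x=7: ŷ = -0.6 − 4.7·7 = -33.5; r = -39.5 − (-33.5) = -6
x=8: ŷ = -0.6 − 4.7·8 = -38.2; r = -32.2 − (-38.2) = 6
x=9: ŷ = -0.6 − 4.7·9 = -42.9; r = -37.9 − (-42.9) = 5
SSE = 36 + 9 + 16 + 25 + 0 + 1 + 36 + 36 + 36 + 25 = 220
s = √(220/8) = √27.5 ≈ 5.24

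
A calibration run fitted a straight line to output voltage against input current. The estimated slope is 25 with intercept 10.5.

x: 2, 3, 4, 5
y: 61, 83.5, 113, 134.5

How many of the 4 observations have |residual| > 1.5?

2

x=2: ŷ = 10.5 + 25·2 = 60.5; e = 61 − 60.5 = 0.5
x=3: ŷ = 10.5 + 25·3 = 85.5; e = 83.5 − 85.5 = -2
x=4: ŷ = 10.5 + 25·4 = 110.5; e = 113 − 110.5 = 2.5
x=5: ŷ = 10.5 + 25·5 = 135.5; e = 134.5 − 135.5 = -1
|e| > 1.5: x=3 (|e|=2), x=4 (|e|=2.5) → 2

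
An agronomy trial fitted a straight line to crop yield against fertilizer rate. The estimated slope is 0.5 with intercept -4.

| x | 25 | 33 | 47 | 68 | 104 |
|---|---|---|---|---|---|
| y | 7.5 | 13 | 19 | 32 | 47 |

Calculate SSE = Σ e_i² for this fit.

SSE = 6.5

x=25: ŷ = -4 + 0.5·25 = 8.5; e = 7.5 − 8.5 = -1
x=33: ŷ = -4 + 0.5·33 = 12.5; e = 13 − 12.5 = 0.5
x=47: ŷ = -4 + 0.5·47 = 19.5; e = 19 − 19.5 = -0.5
x=68: ŷ = -4 + 0.5·68 = 30; e = 32 − 30 = 2
x=104: ŷ = -4 + 0.5·104 = 48; e = 47 − 48 = -1
SSE = 1 + 0.25 + 0.25 + 4 + 1 = 6.5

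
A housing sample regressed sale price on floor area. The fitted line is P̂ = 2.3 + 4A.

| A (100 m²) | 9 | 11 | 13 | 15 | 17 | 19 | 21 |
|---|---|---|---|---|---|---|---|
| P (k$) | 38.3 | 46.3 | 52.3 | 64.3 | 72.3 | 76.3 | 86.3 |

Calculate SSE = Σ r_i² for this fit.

SSE = 16

A=9: P̂ = 2.3 + 4·9 = 38.3; r = 38.3 − 38.3 = 0
A=11: P̂ = 2.3 + 4·11 = 46.3; r = 46.3 − 46.3 = 0
A=13: P̂ = 2.3 + 4·13 = 54.3; r = 52.3 − 54.3 = -2
A=15: P̂ = 2.3 + 4·15 = 62.3; r = 64.3 − 62.3 = 2
A=17: P̂ = 2.3 + 4·17 = 70.3; r = 72.3 − 70.3 = 2
A=19: P̂ = 2.3 + 4·19 = 78.3; r = 76.3 − 78.3 = -2
A=21: P̂ = 2.3 + 4·21 = 86.3; r = 86.3 − 86.3 = 0
SSE = 0 + 0 + 4 + 4 + 4 + 4 + 0 = 16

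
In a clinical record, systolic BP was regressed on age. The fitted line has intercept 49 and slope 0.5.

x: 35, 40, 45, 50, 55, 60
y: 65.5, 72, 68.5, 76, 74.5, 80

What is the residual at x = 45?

ŷ = 49 + 0.5·45 = 71.5
e = 68.5 − 71.5 = -3

e = -3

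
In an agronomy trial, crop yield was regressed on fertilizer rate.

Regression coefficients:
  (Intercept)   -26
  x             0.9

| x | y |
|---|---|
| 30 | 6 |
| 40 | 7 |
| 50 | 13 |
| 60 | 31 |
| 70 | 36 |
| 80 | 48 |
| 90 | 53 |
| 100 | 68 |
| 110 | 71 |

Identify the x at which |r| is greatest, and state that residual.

x=30: ŷ = -26 + 0.9·30 = 1; r = 6 − 1 = 5
x=40: ŷ = -26 + 0.9·40 = 10; r = 7 − 10 = -3
x=50: ŷ = -26 + 0.9·50 = 19; r = 13 − 19 = -6
x=60: ŷ = -26 + 0.9·60 = 28; r = 31 − 28 = 3
x=70: ŷ = -26 + 0.9·70 = 37; r = 36 − 37 = -1
x=80: ŷ = -26 + 0.9·80 = 46; r = 48 − 46 = 2
x=90: ŷ = -26 + 0.9·90 = 55; r = 53 − 55 = -2
x=100: ŷ = -26 + 0.9·100 = 64; r = 68 − 64 = 4
x=110: ŷ = -26 + 0.9·110 = 73; r = 71 − 73 = -2
Largest |r| is 6 at x = 50, residual -6.

x = 50, r = -6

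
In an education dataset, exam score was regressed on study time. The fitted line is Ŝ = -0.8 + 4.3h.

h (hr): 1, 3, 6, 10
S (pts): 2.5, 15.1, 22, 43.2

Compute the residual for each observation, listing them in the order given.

-1, 3, -3, 1

h=1: Ŝ = -0.8 + 4.3·1 = 3.5; e = 2.5 − 3.5 = -1
h=3: Ŝ = -0.8 + 4.3·3 = 12.1; e = 15.1 − 12.1 = 3
h=6: Ŝ = -0.8 + 4.3·6 = 25; e = 22 − 25 = -3
h=10: Ŝ = -0.8 + 4.3·10 = 42.2; e = 43.2 − 42.2 = 1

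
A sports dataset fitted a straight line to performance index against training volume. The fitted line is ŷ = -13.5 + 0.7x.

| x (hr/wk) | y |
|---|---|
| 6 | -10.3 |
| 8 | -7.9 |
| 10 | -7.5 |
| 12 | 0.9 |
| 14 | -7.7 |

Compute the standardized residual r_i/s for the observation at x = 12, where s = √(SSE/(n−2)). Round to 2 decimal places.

1.41

x=6: ŷ = -13.5 + 0.7·6 = -9.3; r = -10.3 − (-9.3) = -1
x=8: ŷ = -13.5 + 0.7·8 = -7.9; r = -7.9 − (-7.9) = 0
x=10: ŷ = -13.5 + 0.7·10 = -6.5; r = -7.5 − (-6.5) = -1
x=12: ŷ = -13.5 + 0.7·12 = -5.1; r = 0.9 − (-5.1) = 6
x=14: ŷ = -13.5 + 0.7·14 = -3.7; r = -7.7 − (-3.7) = -4
SSE = 1 + 0 + 1 + 36 + 16 = 54
s = √(54/3) = 4.24264
r/s = 6 / 4.24264 = 1.41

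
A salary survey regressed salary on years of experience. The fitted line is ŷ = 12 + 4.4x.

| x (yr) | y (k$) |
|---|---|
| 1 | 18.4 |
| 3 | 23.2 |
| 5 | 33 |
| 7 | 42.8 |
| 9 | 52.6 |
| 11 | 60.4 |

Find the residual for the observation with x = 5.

r = -1

ŷ = 12 + 4.4·5 = 34
r = 33 − 34 = -1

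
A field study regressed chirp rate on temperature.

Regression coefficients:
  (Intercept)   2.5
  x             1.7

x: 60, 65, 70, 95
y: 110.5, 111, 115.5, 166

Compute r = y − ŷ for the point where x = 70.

ŷ = 2.5 + 1.7·70 = 121.5
r = 115.5 − 121.5 = -6

r = -6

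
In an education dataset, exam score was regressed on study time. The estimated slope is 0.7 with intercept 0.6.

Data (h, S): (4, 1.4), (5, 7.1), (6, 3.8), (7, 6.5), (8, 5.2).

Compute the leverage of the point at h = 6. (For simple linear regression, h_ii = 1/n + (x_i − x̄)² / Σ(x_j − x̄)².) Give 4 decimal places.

h = 0.2000

h̄ = (4 + 5 + 6 + 7 + 8)/5 = 6
Σ(h − h̄)² = 4 + 1 + 0 + 1 + 4 = 10
h = 1/5 + (0)²/10 = 0.2 + 0 = 0.2000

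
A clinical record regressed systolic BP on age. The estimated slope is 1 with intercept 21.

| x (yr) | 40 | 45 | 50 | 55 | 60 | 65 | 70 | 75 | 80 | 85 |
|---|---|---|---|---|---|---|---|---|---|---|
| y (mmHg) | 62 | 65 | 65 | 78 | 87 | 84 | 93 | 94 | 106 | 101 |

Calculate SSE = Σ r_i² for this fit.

x=40: ŷ = 21 + 40 = 61; r = 62 − 61 = 1
x=45: ŷ = 21 + 45 = 66; r = 65 − 66 = -1
x=50: ŷ = 21 + 50 = 71; r = 65 − 71 = -6
x=55: ŷ = 21 + 55 = 76; r = 78 − 76 = 2
x=60: ŷ = 21 + 60 = 81; r = 87 − 81 = 6
x=65: ŷ = 21 + 65 = 86; r = 84 − 86 = -2
x=70: ŷ = 21 + 70 = 91; r = 93 − 91 = 2
x=75: ŷ = 21 + 75 = 96; r = 94 − 96 = -2
x=80: ŷ = 21 + 80 = 101; r = 106 − 101 = 5
x=85: ŷ = 21 + 85 = 106; r = 101 − 106 = -5
SSE = 1 + 1 + 36 + 4 + 36 + 4 + 4 + 4 + 25 + 25 = 140

SSE = 140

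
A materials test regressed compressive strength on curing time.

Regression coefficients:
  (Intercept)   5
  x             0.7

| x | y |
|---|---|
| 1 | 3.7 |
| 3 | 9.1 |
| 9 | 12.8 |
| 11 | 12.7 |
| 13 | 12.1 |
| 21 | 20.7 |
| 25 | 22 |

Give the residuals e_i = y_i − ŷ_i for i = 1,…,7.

-2, 2, 1.5, 0, -2, 1, -0.5

x=1: ŷ = 5 + 0.7·1 = 5.7; e = 3.7 − 5.7 = -2
x=3: ŷ = 5 + 0.7·3 = 7.1; e = 9.1 − 7.1 = 2
x=9: ŷ = 5 + 0.7·9 = 11.3; e = 12.8 − 11.3 = 1.5
x=11: ŷ = 5 + 0.7·11 = 12.7; e = 12.7 − 12.7 = 0
x=13: ŷ = 5 + 0.7·13 = 14.1; e = 12.1 − 14.1 = -2
x=21: ŷ = 5 + 0.7·21 = 19.7; e = 20.7 − 19.7 = 1
x=25: ŷ = 5 + 0.7·25 = 22.5; e = 22 − 22.5 = -0.5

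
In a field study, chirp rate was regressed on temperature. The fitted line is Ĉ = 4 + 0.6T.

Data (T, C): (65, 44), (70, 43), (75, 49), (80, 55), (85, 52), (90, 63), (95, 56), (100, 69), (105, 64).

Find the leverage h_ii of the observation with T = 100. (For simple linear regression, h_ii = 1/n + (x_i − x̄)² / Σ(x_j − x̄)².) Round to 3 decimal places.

h = 0.261

T̄ = (65 + 70 + 75 + 80 + 85 + 90 + 95 + 100 + 105)/9 = 85
Σ(T − T̄)² = 400 + 225 + 100 + 25 + 0 + 25 + 100 + 225 + 400 = 1500
h = 1/9 + (15)²/1500 = 0.111111 + 0.15 = 0.261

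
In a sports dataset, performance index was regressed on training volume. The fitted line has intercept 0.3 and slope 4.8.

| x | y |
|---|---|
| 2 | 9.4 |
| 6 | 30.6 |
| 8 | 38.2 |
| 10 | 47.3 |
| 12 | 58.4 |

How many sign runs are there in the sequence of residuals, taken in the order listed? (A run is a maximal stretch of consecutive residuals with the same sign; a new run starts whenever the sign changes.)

x=2: ŷ = 0.3 + 4.8·2 = 9.9; e = 9.4 − 9.9 = -0.5
x=6: ŷ = 0.3 + 4.8·6 = 29.1; e = 30.6 − 29.1 = 1.5
x=8: ŷ = 0.3 + 4.8·8 = 38.7; e = 38.2 − 38.7 = -0.5
x=10: ŷ = 0.3 + 4.8·10 = 48.3; e = 47.3 − 48.3 = -1
x=12: ŷ = 0.3 + 4.8·12 = 57.9; e = 58.4 − 57.9 = 0.5
Signs: − + − − +
Runs: −×1, +×1, −×2, +×1 → 4

4 runs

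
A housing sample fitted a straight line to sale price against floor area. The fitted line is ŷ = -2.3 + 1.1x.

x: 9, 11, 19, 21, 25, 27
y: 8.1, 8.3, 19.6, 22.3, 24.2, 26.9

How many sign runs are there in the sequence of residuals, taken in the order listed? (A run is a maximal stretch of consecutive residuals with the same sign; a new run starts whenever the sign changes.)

4 runs

x=9: ŷ = -2.3 + 1.1·9 = 7.6; e = 8.1 − 7.6 = 0.5
x=11: ŷ = -2.3 + 1.1·11 = 9.8; e = 8.3 − 9.8 = -1.5
x=19: ŷ = -2.3 + 1.1·19 = 18.6; e = 19.6 − 18.6 = 1
x=21: ŷ = -2.3 + 1.1·21 = 20.8; e = 22.3 − 20.8 = 1.5
x=25: ŷ = -2.3 + 1.1·25 = 25.2; e = 24.2 − 25.2 = -1
x=27: ŷ = -2.3 + 1.1·27 = 27.4; e = 26.9 − 27.4 = -0.5
Signs: + − + + − −
Runs: +×1, −×1, +×2, −×2 → 4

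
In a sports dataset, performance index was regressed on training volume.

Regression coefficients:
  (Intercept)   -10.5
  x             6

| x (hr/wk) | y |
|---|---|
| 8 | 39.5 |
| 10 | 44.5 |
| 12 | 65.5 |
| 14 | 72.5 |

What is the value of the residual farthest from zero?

r = -5

x=8: ŷ = -10.5 + 6·8 = 37.5; r = 39.5 − 37.5 = 2
x=10: ŷ = -10.5 + 6·10 = 49.5; r = 44.5 − 49.5 = -5
x=12: ŷ = -10.5 + 6·12 = 61.5; r = 65.5 − 61.5 = 4
x=14: ŷ = -10.5 + 6·14 = 73.5; r = 72.5 − 73.5 = -1
Largest |r| is 5 at x = 10, residual -5.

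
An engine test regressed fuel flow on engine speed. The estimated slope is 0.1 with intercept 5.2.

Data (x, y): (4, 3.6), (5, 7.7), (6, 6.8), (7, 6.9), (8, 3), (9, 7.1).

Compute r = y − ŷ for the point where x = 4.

r = -2

ŷ = 5.2 + 0.1·4 = 5.6
r = 3.6 − 5.6 = -2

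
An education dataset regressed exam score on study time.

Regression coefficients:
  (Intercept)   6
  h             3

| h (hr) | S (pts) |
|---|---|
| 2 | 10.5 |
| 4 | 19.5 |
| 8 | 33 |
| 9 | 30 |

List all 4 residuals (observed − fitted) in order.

-1.5, 1.5, 3, -3

h=2: ŷ = 6 + 3·2 = 12; e = 10.5 − 12 = -1.5
h=4: ŷ = 6 + 3·4 = 18; e = 19.5 − 18 = 1.5
h=8: ŷ = 6 + 3·8 = 30; e = 33 − 30 = 3
h=9: ŷ = 6 + 3·9 = 33; e = 30 − 33 = -3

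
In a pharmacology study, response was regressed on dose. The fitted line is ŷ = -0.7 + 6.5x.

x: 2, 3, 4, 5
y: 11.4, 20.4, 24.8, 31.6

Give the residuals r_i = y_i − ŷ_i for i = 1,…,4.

-0.9, 1.6, -0.5, -0.2

x=2: ŷ = -0.7 + 6.5·2 = 12.3; r = 11.4 − 12.3 = -0.9
x=3: ŷ = -0.7 + 6.5·3 = 18.8; r = 20.4 − 18.8 = 1.6
x=4: ŷ = -0.7 + 6.5·4 = 25.3; r = 24.8 − 25.3 = -0.5
x=5: ŷ = -0.7 + 6.5·5 = 31.8; r = 31.6 − 31.8 = -0.2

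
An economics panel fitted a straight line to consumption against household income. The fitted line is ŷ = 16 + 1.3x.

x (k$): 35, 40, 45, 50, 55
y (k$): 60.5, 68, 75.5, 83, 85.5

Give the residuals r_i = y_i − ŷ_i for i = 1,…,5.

x=35: ŷ = 16 + 1.3·35 = 61.5; r = 60.5 − 61.5 = -1
x=40: ŷ = 16 + 1.3·40 = 68; r = 68 − 68 = 0
x=45: ŷ = 16 + 1.3·45 = 74.5; r = 75.5 − 74.5 = 1
x=50: ŷ = 16 + 1.3·50 = 81; r = 83 − 81 = 2
x=55: ŷ = 16 + 1.3·55 = 87.5; r = 85.5 − 87.5 = -2

-1, 0, 1, 2, -2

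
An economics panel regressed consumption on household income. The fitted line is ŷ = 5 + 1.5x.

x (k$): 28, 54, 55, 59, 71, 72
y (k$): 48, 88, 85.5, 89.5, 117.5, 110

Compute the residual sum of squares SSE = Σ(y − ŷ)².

x=28: ŷ = 5 + 1.5·28 = 47; r = 48 − 47 = 1
x=54: ŷ = 5 + 1.5·54 = 86; r = 88 − 86 = 2
x=55: ŷ = 5 + 1.5·55 = 87.5; r = 85.5 − 87.5 = -2
x=59: ŷ = 5 + 1.5·59 = 93.5; r = 89.5 − 93.5 = -4
x=71: ŷ = 5 + 1.5·71 = 111.5; r = 117.5 − 111.5 = 6
x=72: ŷ = 5 + 1.5·72 = 113; r = 110 − 113 = -3
SSE = 1 + 4 + 4 + 16 + 36 + 9 = 70

SSE = 70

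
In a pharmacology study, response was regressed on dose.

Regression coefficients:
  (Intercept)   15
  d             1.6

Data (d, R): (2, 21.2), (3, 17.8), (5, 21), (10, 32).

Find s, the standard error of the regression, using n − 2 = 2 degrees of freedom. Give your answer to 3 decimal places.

d=2: R̂ = 15 + 1.6·2 = 18.2; e = 21.2 − 18.2 = 3
d=3: R̂ = 15 + 1.6·3 = 19.8; e = 17.8 − 19.8 = -2
d=5: R̂ = 15 + 1.6·5 = 23; e = 21 − 23 = -2
d=10: R̂ = 15 + 1.6·10 = 31; e = 32 − 31 = 1
SSE = 9 + 4 + 4 + 1 = 18
s = √(18/2) = √9 ≈ 3.000

s = 3.000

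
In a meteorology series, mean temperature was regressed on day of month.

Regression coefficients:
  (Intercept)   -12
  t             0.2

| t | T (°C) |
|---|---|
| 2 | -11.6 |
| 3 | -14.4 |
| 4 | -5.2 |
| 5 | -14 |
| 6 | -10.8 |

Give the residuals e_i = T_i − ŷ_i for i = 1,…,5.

t=2: ŷ = -12 + 0.2·2 = -11.6; e = -11.6 − (-11.6) = 0
t=3: ŷ = -12 + 0.2·3 = -11.4; e = -14.4 − (-11.4) = -3
t=4: ŷ = -12 + 0.2·4 = -11.2; e = -5.2 − (-11.2) = 6
t=5: ŷ = -12 + 0.2·5 = -11; e = -14 − (-11) = -3
t=6: ŷ = -12 + 0.2·6 = -10.8; e = -10.8 − (-10.8) = 0

0, -3, 6, -3, 0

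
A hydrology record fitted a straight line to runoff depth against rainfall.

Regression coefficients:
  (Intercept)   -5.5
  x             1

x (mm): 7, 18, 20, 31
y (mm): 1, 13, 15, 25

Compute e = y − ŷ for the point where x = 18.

e = 0.5

ŷ = -5.5 + 18 = 12.5
e = 13 − 12.5 = 0.5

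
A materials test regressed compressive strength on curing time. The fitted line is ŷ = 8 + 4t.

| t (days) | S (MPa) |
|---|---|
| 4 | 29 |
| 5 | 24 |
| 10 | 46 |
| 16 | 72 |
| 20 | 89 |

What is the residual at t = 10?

r = -2

ŷ = 8 + 4·10 = 48
r = 46 − 48 = -2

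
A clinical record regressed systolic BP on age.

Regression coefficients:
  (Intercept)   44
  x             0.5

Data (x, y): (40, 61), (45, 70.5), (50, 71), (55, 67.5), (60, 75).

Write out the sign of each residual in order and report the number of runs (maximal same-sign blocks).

4 runs

x=40: ŷ = 44 + 0.5·40 = 64; r = 61 − 64 = -3
x=45: ŷ = 44 + 0.5·45 = 66.5; r = 70.5 − 66.5 = 4
x=50: ŷ = 44 + 0.5·50 = 69; r = 71 − 69 = 2
x=55: ŷ = 44 + 0.5·55 = 71.5; r = 67.5 − 71.5 = -4
x=60: ŷ = 44 + 0.5·60 = 74; r = 75 − 74 = 1
Signs: − + + − +
Runs: −×1, +×2, −×1, +×1 → 4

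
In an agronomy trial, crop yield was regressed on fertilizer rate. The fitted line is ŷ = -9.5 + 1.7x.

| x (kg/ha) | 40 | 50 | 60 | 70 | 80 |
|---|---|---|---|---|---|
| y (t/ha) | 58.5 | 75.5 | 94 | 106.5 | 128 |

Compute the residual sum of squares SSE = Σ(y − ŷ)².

SSE = 13.5

x=40: ŷ = -9.5 + 1.7·40 = 58.5; e = 58.5 − 58.5 = 0
x=50: ŷ = -9.5 + 1.7·50 = 75.5; e = 75.5 − 75.5 = 0
x=60: ŷ = -9.5 + 1.7·60 = 92.5; e = 94 − 92.5 = 1.5
x=70: ŷ = -9.5 + 1.7·70 = 109.5; e = 106.5 − 109.5 = -3
x=80: ŷ = -9.5 + 1.7·80 = 126.5; e = 128 − 126.5 = 1.5
SSE = 0 + 0 + 2.25 + 9 + 2.25 = 13.5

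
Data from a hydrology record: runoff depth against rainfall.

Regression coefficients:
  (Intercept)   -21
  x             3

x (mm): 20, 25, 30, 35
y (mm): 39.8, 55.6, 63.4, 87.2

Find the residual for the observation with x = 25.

ŷ = -21 + 3·25 = 54
r = 55.6 − 54 = 1.6

r = 1.6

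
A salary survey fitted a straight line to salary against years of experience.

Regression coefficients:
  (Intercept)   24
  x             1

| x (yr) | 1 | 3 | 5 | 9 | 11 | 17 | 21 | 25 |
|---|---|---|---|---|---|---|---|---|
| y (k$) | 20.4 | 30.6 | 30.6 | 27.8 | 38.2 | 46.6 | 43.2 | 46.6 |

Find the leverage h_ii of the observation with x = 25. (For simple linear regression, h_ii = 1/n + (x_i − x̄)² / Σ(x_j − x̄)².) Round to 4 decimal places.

h = 0.4663

x̄ = (1 + 3 + 5 + 9 + 11 + 17 + 21 + 25)/8 = 11.5
Σ(x − x̄)² = 110.25 + 72.25 + 42.25 + 6.25 + 0.25 + 30.25 + 90.25 + 182.25 = 534
h = 1/8 + (13.5)²/534 = 0.125 + 0.341292 = 0.4663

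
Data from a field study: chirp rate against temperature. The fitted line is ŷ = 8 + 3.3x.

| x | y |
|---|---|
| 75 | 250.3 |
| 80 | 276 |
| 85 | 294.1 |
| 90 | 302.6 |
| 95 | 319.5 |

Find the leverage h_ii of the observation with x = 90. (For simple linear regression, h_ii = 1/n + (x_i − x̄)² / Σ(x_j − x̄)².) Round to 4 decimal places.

x̄ = (75 + 80 + 85 + 90 + 95)/5 = 85
Σ(x − x̄)² = 100 + 25 + 0 + 25 + 100 = 250
h = 1/5 + (5)²/250 = 0.2 + 0.1 = 0.3000

h = 0.3000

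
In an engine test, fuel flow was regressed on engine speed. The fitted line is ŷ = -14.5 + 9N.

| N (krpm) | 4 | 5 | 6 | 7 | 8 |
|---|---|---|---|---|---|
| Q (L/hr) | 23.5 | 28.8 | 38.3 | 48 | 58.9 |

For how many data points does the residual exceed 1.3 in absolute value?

N=4: ŷ = -14.5 + 9·4 = 21.5; e = 23.5 − 21.5 = 2
N=5: ŷ = -14.5 + 9·5 = 30.5; e = 28.8 − 30.5 = -1.7
N=6: ŷ = -14.5 + 9·6 = 39.5; e = 38.3 − 39.5 = -1.2
N=7: ŷ = -14.5 + 9·7 = 48.5; e = 48 − 48.5 = -0.5
N=8: ŷ = -14.5 + 9·8 = 57.5; e = 58.9 − 57.5 = 1.4
|e| > 1.3: N=4 (|e|=2), N=5 (|e|=1.7), N=8 (|e|=1.4) → 3

3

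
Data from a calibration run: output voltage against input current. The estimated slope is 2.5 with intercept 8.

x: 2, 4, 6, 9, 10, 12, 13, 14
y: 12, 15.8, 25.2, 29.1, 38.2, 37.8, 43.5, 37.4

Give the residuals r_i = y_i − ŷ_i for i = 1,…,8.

x=2: ŷ = 8 + 2.5·2 = 13; r = 12 − 13 = -1
x=4: ŷ = 8 + 2.5·4 = 18; r = 15.8 − 18 = -2.2
x=6: ŷ = 8 + 2.5·6 = 23; r = 25.2 − 23 = 2.2
x=9: ŷ = 8 + 2.5·9 = 30.5; r = 29.1 − 30.5 = -1.4
x=10: ŷ = 8 + 2.5·10 = 33; r = 38.2 − 33 = 5.2
x=12: ŷ = 8 + 2.5·12 = 38; r = 37.8 − 38 = -0.2
x=13: ŷ = 8 + 2.5·13 = 40.5; r = 43.5 − 40.5 = 3
x=14: ŷ = 8 + 2.5·14 = 43; r = 37.4 − 43 = -5.6

-1, -2.2, 2.2, -1.4, 5.2, -0.2, 3, -5.6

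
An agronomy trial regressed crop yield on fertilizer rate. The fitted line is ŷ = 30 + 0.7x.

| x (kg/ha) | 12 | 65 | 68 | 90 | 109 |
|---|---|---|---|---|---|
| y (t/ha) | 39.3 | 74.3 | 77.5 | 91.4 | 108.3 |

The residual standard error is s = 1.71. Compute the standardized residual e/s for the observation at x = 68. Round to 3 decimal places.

-0.058

ŷ = 30 + 0.7·68 = 77.6
e = 77.5 − 77.6 = -0.1
e/s = -0.1 / 1.71 = -0.058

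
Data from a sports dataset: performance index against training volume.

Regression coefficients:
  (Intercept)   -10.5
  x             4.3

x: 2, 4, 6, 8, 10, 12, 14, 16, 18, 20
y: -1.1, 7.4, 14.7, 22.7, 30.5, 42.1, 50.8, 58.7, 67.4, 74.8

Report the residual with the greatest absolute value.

e = -2

x=2: ŷ = -10.5 + 4.3·2 = -1.9; e = -1.1 − (-1.9) = 0.8
x=4: ŷ = -10.5 + 4.3·4 = 6.7; e = 7.4 − 6.7 = 0.7
x=6: ŷ = -10.5 + 4.3·6 = 15.3; e = 14.7 − 15.3 = -0.6
x=8: ŷ = -10.5 + 4.3·8 = 23.9; e = 22.7 − 23.9 = -1.2
x=10: ŷ = -10.5 + 4.3·10 = 32.5; e = 30.5 − 32.5 = -2
x=12: ŷ = -10.5 + 4.3·12 = 41.1; e = 42.1 − 41.1 = 1
x=14: ŷ = -10.5 + 4.3·14 = 49.7; e = 50.8 − 49.7 = 1.1
x=16: ŷ = -10.5 + 4.3·16 = 58.3; e = 58.7 − 58.3 = 0.4
x=18: ŷ = -10.5 + 4.3·18 = 66.9; e = 67.4 − 66.9 = 0.5
x=20: ŷ = -10.5 + 4.3·20 = 75.5; e = 74.8 − 75.5 = -0.7
Largest |e| is 2 at x = 10, residual -2.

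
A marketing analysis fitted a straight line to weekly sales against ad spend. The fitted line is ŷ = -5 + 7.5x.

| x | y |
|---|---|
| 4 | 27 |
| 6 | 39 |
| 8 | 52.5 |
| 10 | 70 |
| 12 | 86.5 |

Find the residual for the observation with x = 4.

ŷ = -5 + 7.5·4 = 25
e = 27 − 25 = 2

e = 2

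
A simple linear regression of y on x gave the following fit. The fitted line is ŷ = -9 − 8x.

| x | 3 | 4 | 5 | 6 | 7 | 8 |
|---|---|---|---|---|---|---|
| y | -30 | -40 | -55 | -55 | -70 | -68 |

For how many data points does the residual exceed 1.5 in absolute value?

x=3: ŷ = -9 − 8·3 = -33; e = -30 − (-33) = 3
x=4: ŷ = -9 − 8·4 = -41; e = -40 − (-41) = 1
x=5: ŷ = -9 − 8·5 = -49; e = -55 − (-49) = -6
x=6: ŷ = -9 − 8·6 = -57; e = -55 − (-57) = 2
x=7: ŷ = -9 − 8·7 = -65; e = -70 − (-65) = -5
x=8: ŷ = -9 − 8·8 = -73; e = -68 − (-73) = 5
|e| > 1.5: x=3 (|e|=3), x=5 (|e|=6), x=6 (|e|=2), x=7 (|e|=5), x=8 (|e|=5) → 5

5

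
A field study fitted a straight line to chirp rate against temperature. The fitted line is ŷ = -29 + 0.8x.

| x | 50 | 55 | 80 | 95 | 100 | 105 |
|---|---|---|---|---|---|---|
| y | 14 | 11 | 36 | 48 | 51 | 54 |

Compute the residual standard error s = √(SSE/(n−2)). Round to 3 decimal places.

s = 2.646

x=50: ŷ = -29 + 0.8·50 = 11; e = 14 − 11 = 3
x=55: ŷ = -29 + 0.8·55 = 15; e = 11 − 15 = -4
x=80: ŷ = -29 + 0.8·80 = 35; e = 36 − 35 = 1
x=95: ŷ = -29 + 0.8·95 = 47; e = 48 − 47 = 1
x=100: ŷ = -29 + 0.8·100 = 51; e = 51 − 51 = 0
x=105: ŷ = -29 + 0.8·105 = 55; e = 54 − 55 = -1
SSE = 9 + 16 + 1 + 1 + 0 + 1 = 28
s = √(28/4) = √7 ≈ 2.646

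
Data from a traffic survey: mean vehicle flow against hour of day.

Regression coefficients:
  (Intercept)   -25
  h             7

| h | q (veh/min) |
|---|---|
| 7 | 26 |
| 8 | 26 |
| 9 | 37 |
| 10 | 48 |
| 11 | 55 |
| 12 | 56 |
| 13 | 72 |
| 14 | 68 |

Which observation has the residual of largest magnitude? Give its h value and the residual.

h = 13, r = 6

h=7: q̂ = -25 + 7·7 = 24; r = 26 − 24 = 2
h=8: q̂ = -25 + 7·8 = 31; r = 26 − 31 = -5
h=9: q̂ = -25 + 7·9 = 38; r = 37 − 38 = -1
h=10: q̂ = -25 + 7·10 = 45; r = 48 − 45 = 3
h=11: q̂ = -25 + 7·11 = 52; r = 55 − 52 = 3
h=12: q̂ = -25 + 7·12 = 59; r = 56 − 59 = -3
h=13: q̂ = -25 + 7·13 = 66; r = 72 − 66 = 6
h=14: q̂ = -25 + 7·14 = 73; r = 68 − 73 = -5
Largest |r| is 6 at h = 13, residual 6.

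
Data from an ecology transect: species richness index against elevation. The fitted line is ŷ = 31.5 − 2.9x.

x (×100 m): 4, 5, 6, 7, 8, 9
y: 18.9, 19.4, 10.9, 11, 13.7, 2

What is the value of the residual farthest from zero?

e = 5.4

x=4: ŷ = 31.5 − 2.9·4 = 19.9; e = 18.9 − 19.9 = -1
x=5: ŷ = 31.5 − 2.9·5 = 17; e = 19.4 − 17 = 2.4
x=6: ŷ = 31.5 − 2.9·6 = 14.1; e = 10.9 − 14.1 = -3.2
x=7: ŷ = 31.5 − 2.9·7 = 11.2; e = 11 − 11.2 = -0.2
x=8: ŷ = 31.5 − 2.9·8 = 8.3; e = 13.7 − 8.3 = 5.4
x=9: ŷ = 31.5 − 2.9·9 = 5.4; e = 2 − 5.4 = -3.4
Largest |e| is 5.4 at x = 8, residual 5.4.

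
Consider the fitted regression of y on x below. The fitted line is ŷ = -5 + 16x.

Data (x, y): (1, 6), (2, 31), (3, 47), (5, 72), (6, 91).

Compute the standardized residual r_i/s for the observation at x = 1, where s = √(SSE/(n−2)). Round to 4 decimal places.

x=1: ŷ = -5 + 16·1 = 11; r = 6 − 11 = -5
x=2: ŷ = -5 + 16·2 = 27; r = 31 − 27 = 4
x=3: ŷ = -5 + 16·3 = 43; r = 47 − 43 = 4
x=5: ŷ = -5 + 16·5 = 75; r = 72 − 75 = -3
x=6: ŷ = -5 + 16·6 = 91; r = 91 − 91 = 0
SSE = 25 + 16 + 16 + 9 + 0 = 66
s = √(66/3) = 4.69042
r/s = -5 / 4.69042 = -1.0660

-1.0660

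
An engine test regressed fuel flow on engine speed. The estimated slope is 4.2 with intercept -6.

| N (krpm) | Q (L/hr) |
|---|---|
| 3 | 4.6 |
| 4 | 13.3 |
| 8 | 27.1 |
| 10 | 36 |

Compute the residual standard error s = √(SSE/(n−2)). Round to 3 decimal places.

s = 2.291

N=3: ŷ = -6 + 4.2·3 = 6.6; e = 4.6 − 6.6 = -2
N=4: ŷ = -6 + 4.2·4 = 10.8; e = 13.3 − 10.8 = 2.5
N=8: ŷ = -6 + 4.2·8 = 27.6; e = 27.1 − 27.6 = -0.5
N=10: ŷ = -6 + 4.2·10 = 36; e = 36 − 36 = 0
SSE = 4 + 6.25 + 0.25 + 0 = 10.5
s = √(10.5/2) = √5.25 ≈ 2.291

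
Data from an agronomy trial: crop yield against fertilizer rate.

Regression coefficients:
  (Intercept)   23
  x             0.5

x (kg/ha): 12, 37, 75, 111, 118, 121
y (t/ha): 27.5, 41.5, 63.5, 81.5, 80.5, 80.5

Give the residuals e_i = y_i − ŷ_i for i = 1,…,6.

-1.5, 0, 3, 3, -1.5, -3

x=12: ŷ = 23 + 0.5·12 = 29; e = 27.5 − 29 = -1.5
x=37: ŷ = 23 + 0.5·37 = 41.5; e = 41.5 − 41.5 = 0
x=75: ŷ = 23 + 0.5·75 = 60.5; e = 63.5 − 60.5 = 3
x=111: ŷ = 23 + 0.5·111 = 78.5; e = 81.5 − 78.5 = 3
x=118: ŷ = 23 + 0.5·118 = 82; e = 80.5 − 82 = -1.5
x=121: ŷ = 23 + 0.5·121 = 83.5; e = 80.5 − 83.5 = -3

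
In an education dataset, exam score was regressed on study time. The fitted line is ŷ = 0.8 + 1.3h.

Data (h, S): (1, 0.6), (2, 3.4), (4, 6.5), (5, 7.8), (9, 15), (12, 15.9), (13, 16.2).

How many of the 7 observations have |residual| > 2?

h=1: ŷ = 0.8 + 1.3·1 = 2.1; e = 0.6 − 2.1 = -1.5
h=2: ŷ = 0.8 + 1.3·2 = 3.4; e = 3.4 − 3.4 = 0
h=4: ŷ = 0.8 + 1.3·4 = 6; e = 6.5 − 6 = 0.5
h=5: ŷ = 0.8 + 1.3·5 = 7.3; e = 7.8 − 7.3 = 0.5
h=9: ŷ = 0.8 + 1.3·9 = 12.5; e = 15 − 12.5 = 2.5
h=12: ŷ = 0.8 + 1.3·12 = 16.4; e = 15.9 − 16.4 = -0.5
h=13: ŷ = 0.8 + 1.3·13 = 17.7; e = 16.2 − 17.7 = -1.5
|e| > 2: h=9 (|e|=2.5) → 1

1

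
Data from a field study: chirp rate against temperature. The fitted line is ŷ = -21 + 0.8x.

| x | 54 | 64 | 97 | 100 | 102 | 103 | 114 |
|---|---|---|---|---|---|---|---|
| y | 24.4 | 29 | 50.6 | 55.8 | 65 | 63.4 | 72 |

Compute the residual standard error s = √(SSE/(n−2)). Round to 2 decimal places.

x=54: ŷ = -21 + 0.8·54 = 22.2; r = 24.4 − 22.2 = 2.2
x=64: ŷ = -21 + 0.8·64 = 30.2; r = 29 − 30.2 = -1.2
x=97: ŷ = -21 + 0.8·97 = 56.6; r = 50.6 − 56.6 = -6
x=100: ŷ = -21 + 0.8·100 = 59; r = 55.8 − 59 = -3.2
x=102: ŷ = -21 + 0.8·102 = 60.6; r = 65 − 60.6 = 4.4
x=103: ŷ = -21 + 0.8·103 = 61.4; r = 63.4 − 61.4 = 2
x=114: ŷ = -21 + 0.8·114 = 70.2; r = 72 − 70.2 = 1.8
SSE = 4.84 + 1.44 + 36 + 10.24 + 19.36 + 4 + 3.24 = 79.12
s = √(79.12/5) = √15.824 ≈ 3.98

s = 3.98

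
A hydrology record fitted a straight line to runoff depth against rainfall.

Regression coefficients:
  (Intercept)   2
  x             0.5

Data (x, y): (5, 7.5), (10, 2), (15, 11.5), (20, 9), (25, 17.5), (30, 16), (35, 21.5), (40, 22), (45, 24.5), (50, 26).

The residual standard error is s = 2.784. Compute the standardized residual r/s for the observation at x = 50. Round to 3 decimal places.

-0.359

ŷ = 2 + 0.5·50 = 27
r = 26 − 27 = -1
r/s = -1 / 2.784 = -0.359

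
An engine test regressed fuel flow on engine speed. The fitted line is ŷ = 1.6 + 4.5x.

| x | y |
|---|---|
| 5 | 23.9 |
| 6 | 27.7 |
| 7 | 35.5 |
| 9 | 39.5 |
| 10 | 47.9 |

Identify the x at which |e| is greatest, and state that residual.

x = 9, e = -2.6

x=5: ŷ = 1.6 + 4.5·5 = 24.1; e = 23.9 − 24.1 = -0.2
x=6: ŷ = 1.6 + 4.5·6 = 28.6; e = 27.7 − 28.6 = -0.9
x=7: ŷ = 1.6 + 4.5·7 = 33.1; e = 35.5 − 33.1 = 2.4
x=9: ŷ = 1.6 + 4.5·9 = 42.1; e = 39.5 − 42.1 = -2.6
x=10: ŷ = 1.6 + 4.5·10 = 46.6; e = 47.9 − 46.6 = 1.3
Largest |e| is 2.6 at x = 9, residual -2.6.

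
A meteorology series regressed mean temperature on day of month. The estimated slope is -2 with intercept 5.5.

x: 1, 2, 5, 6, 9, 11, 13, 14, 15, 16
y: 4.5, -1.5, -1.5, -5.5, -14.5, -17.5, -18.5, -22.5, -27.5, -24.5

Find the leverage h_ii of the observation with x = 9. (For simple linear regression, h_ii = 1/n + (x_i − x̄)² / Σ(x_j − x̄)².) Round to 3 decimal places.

x̄ = (1 + 2 + 5 + 6 + 9 + 11 + 13 + 14 + 15 + 16)/10 = 9.2
Σ(x − x̄)² = 67.24 + 51.84 + 17.64 + 10.24 + 0.04 + 3.24 + 14.44 + 23.04 + 33.64 + 46.24 = 267.6
h = 1/10 + (-0.2)²/267.6 = 0.1 + 0.000149477 = 0.100

h = 0.100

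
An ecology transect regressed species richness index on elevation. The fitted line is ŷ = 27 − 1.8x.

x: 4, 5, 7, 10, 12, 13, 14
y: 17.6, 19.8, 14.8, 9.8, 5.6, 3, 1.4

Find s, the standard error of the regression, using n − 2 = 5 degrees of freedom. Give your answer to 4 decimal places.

s = 1.3740

x=4: ŷ = 27 − 1.8·4 = 19.8; e = 17.6 − 19.8 = -2.2
x=5: ŷ = 27 − 1.8·5 = 18; e = 19.8 − 18 = 1.8
x=7: ŷ = 27 − 1.8·7 = 14.4; e = 14.8 − 14.4 = 0.4
x=10: ŷ = 27 − 1.8·10 = 9; e = 9.8 − 9 = 0.8
x=12: ŷ = 27 − 1.8·12 = 5.4; e = 5.6 − 5.4 = 0.2
x=13: ŷ = 27 − 1.8·13 = 3.6; e = 3 − 3.6 = -0.6
x=14: ŷ = 27 − 1.8·14 = 1.8; e = 1.4 − 1.8 = -0.4
SSE = 4.84 + 3.24 + 0.16 + 0.64 + 0.04 + 0.36 + 0.16 = 9.44
s = √(9.44/5) = √1.888 ≈ 1.3740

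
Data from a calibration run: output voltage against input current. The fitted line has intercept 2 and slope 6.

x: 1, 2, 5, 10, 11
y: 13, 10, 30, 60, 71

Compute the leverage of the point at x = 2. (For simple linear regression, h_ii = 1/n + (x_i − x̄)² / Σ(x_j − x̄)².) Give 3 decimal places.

x̄ = (1 + 2 + 5 + 10 + 11)/5 = 5.8
Σ(x − x̄)² = 23.04 + 14.44 + 0.64 + 17.64 + 27.04 = 82.8
h = 1/5 + (-3.8)²/82.8 = 0.2 + 0.174396 = 0.374

h = 0.374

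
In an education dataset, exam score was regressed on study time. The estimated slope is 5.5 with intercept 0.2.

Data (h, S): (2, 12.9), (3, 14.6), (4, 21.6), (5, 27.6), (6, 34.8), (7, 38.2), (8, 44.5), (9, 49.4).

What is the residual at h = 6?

ŷ = 0.2 + 5.5·6 = 33.2
r = 34.8 − 33.2 = 1.6

r = 1.6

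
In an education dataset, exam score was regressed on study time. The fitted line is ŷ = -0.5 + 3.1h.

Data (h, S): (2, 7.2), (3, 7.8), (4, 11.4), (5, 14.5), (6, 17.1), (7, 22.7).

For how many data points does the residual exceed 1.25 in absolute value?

2

h=2: ŷ = -0.5 + 3.1·2 = 5.7; r = 7.2 − 5.7 = 1.5
h=3: ŷ = -0.5 + 3.1·3 = 8.8; r = 7.8 − 8.8 = -1
h=4: ŷ = -0.5 + 3.1·4 = 11.9; r = 11.4 − 11.9 = -0.5
h=5: ŷ = -0.5 + 3.1·5 = 15; r = 14.5 − 15 = -0.5
h=6: ŷ = -0.5 + 3.1·6 = 18.1; r = 17.1 − 18.1 = -1
h=7: ŷ = -0.5 + 3.1·7 = 21.2; r = 22.7 − 21.2 = 1.5
|r| > 1.25: h=2 (|r|=1.5), h=7 (|r|=1.5) → 2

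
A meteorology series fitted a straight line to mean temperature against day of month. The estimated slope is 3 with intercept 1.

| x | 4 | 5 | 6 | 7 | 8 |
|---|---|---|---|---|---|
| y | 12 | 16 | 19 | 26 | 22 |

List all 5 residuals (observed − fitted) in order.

x=4: ŷ = 1 + 3·4 = 13; e = 12 − 13 = -1
x=5: ŷ = 1 + 3·5 = 16; e = 16 − 16 = 0
x=6: ŷ = 1 + 3·6 = 19; e = 19 − 19 = 0
x=7: ŷ = 1 + 3·7 = 22; e = 26 − 22 = 4
x=8: ŷ = 1 + 3·8 = 25; e = 22 − 25 = -3

-1, 0, 0, 4, -3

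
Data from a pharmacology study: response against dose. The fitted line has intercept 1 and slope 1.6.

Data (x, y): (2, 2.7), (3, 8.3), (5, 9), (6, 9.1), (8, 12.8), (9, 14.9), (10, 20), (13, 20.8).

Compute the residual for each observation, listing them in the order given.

x=2: ŷ = 1 + 1.6·2 = 4.2; e = 2.7 − 4.2 = -1.5
x=3: ŷ = 1 + 1.6·3 = 5.8; e = 8.3 − 5.8 = 2.5
x=5: ŷ = 1 + 1.6·5 = 9; e = 9 − 9 = 0
x=6: ŷ = 1 + 1.6·6 = 10.6; e = 9.1 − 10.6 = -1.5
x=8: ŷ = 1 + 1.6·8 = 13.8; e = 12.8 − 13.8 = -1
x=9: ŷ = 1 + 1.6·9 = 15.4; e = 14.9 − 15.4 = -0.5
x=10: ŷ = 1 + 1.6·10 = 17; e = 20 − 17 = 3
x=13: ŷ = 1 + 1.6·13 = 21.8; e = 20.8 − 21.8 = -1

-1.5, 2.5, 0, -1.5, -1, -0.5, 3, -1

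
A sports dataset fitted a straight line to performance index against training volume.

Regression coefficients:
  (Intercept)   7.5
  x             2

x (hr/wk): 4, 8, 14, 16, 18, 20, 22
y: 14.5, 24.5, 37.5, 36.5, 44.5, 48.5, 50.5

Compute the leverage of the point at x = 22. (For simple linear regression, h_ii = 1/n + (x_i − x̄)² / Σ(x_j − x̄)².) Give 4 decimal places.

x̄ = (4 + 8 + 14 + 16 + 18 + 20 + 22)/7 = 14.5714
Σ(x − x̄)² = 111.755 + 43.1837 + 0.326531 + 2.04082 + 11.7551 + 29.4694 + 55.1837 = 253.714
h = 1/7 + (7.42857)²/253.714 = 0.142857 + 0.217503 = 0.3604

h = 0.3604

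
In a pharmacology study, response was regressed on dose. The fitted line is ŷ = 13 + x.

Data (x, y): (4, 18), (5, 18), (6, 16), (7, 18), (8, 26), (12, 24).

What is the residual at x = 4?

ŷ = 13 + 4 = 17
e = 18 − 17 = 1

e = 1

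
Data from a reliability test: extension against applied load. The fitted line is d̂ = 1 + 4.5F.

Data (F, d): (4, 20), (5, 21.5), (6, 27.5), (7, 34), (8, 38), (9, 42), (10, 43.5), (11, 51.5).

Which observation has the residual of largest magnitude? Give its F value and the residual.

F = 10, e = -2.5

F=4: d̂ = 1 + 4.5·4 = 19; e = 20 − 19 = 1
F=5: d̂ = 1 + 4.5·5 = 23.5; e = 21.5 − 23.5 = -2
F=6: d̂ = 1 + 4.5·6 = 28; e = 27.5 − 28 = -0.5
F=7: d̂ = 1 + 4.5·7 = 32.5; e = 34 − 32.5 = 1.5
F=8: d̂ = 1 + 4.5·8 = 37; e = 38 − 37 = 1
F=9: d̂ = 1 + 4.5·9 = 41.5; e = 42 − 41.5 = 0.5
F=10: d̂ = 1 + 4.5·10 = 46; e = 43.5 − 46 = -2.5
F=11: d̂ = 1 + 4.5·11 = 50.5; e = 51.5 − 50.5 = 1
Largest |e| is 2.5 at F = 10, residual -2.5.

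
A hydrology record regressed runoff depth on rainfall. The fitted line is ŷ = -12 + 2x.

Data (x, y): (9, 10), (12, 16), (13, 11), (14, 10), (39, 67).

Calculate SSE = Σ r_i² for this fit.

x=9: ŷ = -12 + 2·9 = 6; r = 10 − 6 = 4
x=12: ŷ = -12 + 2·12 = 12; r = 16 − 12 = 4
x=13: ŷ = -12 + 2·13 = 14; r = 11 − 14 = -3
x=14: ŷ = -12 + 2·14 = 16; r = 10 − 16 = -6
x=39: ŷ = -12 + 2·39 = 66; r = 67 − 66 = 1
SSE = 16 + 16 + 9 + 36 + 1 = 78

SSE = 78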